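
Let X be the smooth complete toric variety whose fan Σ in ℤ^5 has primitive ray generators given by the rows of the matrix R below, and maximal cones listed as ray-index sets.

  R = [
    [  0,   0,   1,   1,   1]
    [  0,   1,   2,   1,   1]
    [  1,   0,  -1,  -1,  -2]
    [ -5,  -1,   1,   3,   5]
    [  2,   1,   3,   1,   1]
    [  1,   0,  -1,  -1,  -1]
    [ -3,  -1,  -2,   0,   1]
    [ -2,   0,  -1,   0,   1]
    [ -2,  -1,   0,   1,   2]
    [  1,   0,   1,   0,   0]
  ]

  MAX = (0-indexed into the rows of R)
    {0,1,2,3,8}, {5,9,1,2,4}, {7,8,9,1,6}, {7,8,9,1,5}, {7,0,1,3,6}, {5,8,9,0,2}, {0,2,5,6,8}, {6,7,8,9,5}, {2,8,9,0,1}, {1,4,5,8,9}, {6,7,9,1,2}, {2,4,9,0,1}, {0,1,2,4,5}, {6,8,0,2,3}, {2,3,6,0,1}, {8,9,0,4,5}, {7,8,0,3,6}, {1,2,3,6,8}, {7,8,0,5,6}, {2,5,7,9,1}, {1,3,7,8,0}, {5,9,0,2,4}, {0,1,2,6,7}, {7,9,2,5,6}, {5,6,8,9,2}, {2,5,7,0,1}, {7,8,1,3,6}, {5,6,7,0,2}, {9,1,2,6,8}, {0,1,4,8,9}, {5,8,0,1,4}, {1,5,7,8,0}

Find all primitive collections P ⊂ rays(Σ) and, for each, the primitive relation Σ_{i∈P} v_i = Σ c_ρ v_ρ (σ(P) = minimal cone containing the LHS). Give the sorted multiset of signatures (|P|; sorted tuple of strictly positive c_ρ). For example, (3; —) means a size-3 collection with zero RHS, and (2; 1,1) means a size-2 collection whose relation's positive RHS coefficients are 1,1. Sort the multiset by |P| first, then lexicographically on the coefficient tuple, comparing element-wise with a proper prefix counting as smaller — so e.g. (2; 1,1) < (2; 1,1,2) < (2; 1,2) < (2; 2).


Primitive collections (14):

  {3,5}:  v_{3} + v_{5} = v_{0} + v_{7} + v_{8} — sig = (2; 1,1,1)
  {4,6}:  v_{4} + v_{6} = v_{1} + v_{5} + v_{8} — sig = (2; 1,1,1)
  {3,4}:  v_{3} + v_{4} = v_{0} + 2·v_{1} + v_{5} + 2·v_{8} — sig = (2; 1,1,2,2)
  {3,9}:  v_{3} + v_{9} = v_{1} + 2·v_{8} — sig = (2; 1,2)
  {4,7}:  v_{4} + v_{7} = 2·v_{1} + 2·v_{5} + v_{8} — sig = (2; 1,2,2)
  {0,6,9}:  v_{0} + v_{6} + v_{9} = v_{8} — sig = (3; 1)
  {1,5,6}:  v_{1} + v_{5} + v_{6} = v_{7} — sig = (3; 1)
  {2,7,8}:  v_{2} + v_{7} + v_{8} = v_{6} — sig = (3; 1)
  {2,4,8}:  v_{2} + v_{4} + v_{8} = v_{0} + v_{9} — sig = (3; 1,1)
  {0,7,9}:  v_{0} + v_{7} + v_{9} = v_{1} + v_{5} + v_{8} — sig = (3; 1,1,1)
  {2,3,7}:  v_{2} + v_{3} + v_{7} = v_{0} + v_{1} + 2·v_{6} — sig = (3; 1,1,2)
  {1,2,5,8}:  v_{1} + v_{2} + v_{5} + v_{8} = 0 — sig = (4; —)
  {0,1,5,9}:  v_{0} + v_{1} + v_{5} + v_{9} = v_{4} — sig = (4; 1)
  {0,1,6,8}:  v_{0} + v_{1} + v_{6} + v_{8} = v_{3} — sig = (4; 1)

Signatures (|P|; sorted positive RHS coefficients), sorted:
    |P|=2: 5 collections, coeffs (1,1,1), (1,1,1), (1,1,2,2), (1,2), (1,2,2)
    |P|=3: 6 collections, coeffs (1), (1), (1), (1,1), (1,1,1), (1,1,2)
    |P|=4: 3 collections, coeffs (), (1), (1)


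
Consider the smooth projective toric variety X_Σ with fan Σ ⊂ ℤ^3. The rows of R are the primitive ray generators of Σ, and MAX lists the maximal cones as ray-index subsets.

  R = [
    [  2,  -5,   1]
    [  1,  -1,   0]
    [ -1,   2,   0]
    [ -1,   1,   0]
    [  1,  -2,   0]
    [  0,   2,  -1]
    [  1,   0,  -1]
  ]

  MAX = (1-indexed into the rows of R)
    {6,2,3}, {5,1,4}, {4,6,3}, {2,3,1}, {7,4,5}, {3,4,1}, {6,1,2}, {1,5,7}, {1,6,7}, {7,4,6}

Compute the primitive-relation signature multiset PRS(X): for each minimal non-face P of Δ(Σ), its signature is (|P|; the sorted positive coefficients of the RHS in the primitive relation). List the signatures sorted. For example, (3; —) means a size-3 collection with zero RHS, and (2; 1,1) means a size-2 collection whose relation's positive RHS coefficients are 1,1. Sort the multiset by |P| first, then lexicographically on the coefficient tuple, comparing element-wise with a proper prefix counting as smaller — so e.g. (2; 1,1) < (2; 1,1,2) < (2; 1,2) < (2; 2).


|primitive collections| = 9. Relations:

  P={2,4}:  v_{2} + v_{4} = 0  ⟹  sig = (2; —)
  P={3,5}:  v_{3} + v_{5} = 0  ⟹  sig = (2; —)
  P={3,7}:  v_{3} + v_{7} = v_{6}  ⟹  sig = (2; 1)
  P={5,6}:  v_{5} + v_{6} = v_{7}  ⟹  sig = (2; 1)
  P={2,5}:  v_{2} + v_{5} = v_{1} + v_{6}  ⟹  sig = (2; 1,1)
  P={2,7}:  v_{2} + v_{7} = v_{1} + 2·v_{6}  ⟹  sig = (2; 1,2)
  P={1,3,6}:  v_{1} + v_{3} + v_{6} = v_{2}  ⟹  sig = (3; 1)
  P={1,4,6}:  v_{1} + v_{4} + v_{6} = v_{5}  ⟹  sig = (3; 1)
  P={1,4,7}:  v_{1} + v_{4} + v_{7} = 2·v_{5}  ⟹  sig = (3; 2)

Sorted signature multiset PRS(X):
    (2; —)
    (2; —)
    (2; 1)
    (2; 1)
    (2; 1,1)
    (2; 1,2)
    (3; 1)
    (3; 1)
    (3; 2)


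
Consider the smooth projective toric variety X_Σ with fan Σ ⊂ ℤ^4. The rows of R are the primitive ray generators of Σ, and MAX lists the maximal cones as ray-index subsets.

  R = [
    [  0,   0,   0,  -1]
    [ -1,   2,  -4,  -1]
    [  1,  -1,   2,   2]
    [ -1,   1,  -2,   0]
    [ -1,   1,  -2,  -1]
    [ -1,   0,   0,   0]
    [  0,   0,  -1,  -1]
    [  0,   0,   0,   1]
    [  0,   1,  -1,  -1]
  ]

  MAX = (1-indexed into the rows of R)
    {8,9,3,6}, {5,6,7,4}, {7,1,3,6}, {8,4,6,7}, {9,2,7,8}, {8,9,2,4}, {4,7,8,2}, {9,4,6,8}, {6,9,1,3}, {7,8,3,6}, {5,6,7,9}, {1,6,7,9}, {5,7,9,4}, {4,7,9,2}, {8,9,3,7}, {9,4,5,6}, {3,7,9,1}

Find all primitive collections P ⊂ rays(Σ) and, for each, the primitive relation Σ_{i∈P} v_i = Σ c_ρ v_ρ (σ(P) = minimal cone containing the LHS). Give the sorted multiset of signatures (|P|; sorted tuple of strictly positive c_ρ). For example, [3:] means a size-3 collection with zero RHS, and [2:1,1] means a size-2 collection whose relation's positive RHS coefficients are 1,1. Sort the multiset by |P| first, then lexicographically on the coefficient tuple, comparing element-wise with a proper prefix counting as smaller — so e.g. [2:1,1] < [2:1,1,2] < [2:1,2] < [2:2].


Minimal non-faces — 14 found among 9 rays, 17 max cones:

  {1,8}:  v_{1} + v_{8} = 0 ; sig = [2:]
  {1,4}:  v_{1} + v_{4} = v_{5} ; sig = [2:1]
  {3,5}:  v_{3} + v_{5} = v_{8} ; sig = [2:1]
  {5,8}:  v_{5} + v_{8} = v_{4} ; sig = [2:1]
  {2,6}:  v_{2} + v_{6} = v_{4} + v_{5} ; sig = [2:1,1]
  {1,2}:  v_{1} + v_{2} = v_{4} + v_{7} + v_{9} ; sig = [2:1,1,1]
  {1,5}:  v_{1} + v_{5} = v_{6} + v_{7} + v_{9} ; sig = [2:1,1,1]
  {2,5}:  v_{2} + v_{5} = 2·v_{4} + v_{7} + v_{9} ; sig = [2:1,1,2]
  {2,3}:  v_{2} + v_{3} = v_{7} + 3·v_{8} + v_{9} ; sig = [2:1,1,3]
  {3,4}:  v_{3} + v_{4} = 2·v_{8} ; sig = [2:2]
  {3,6,7,9}:  v_{3} + v_{6} + v_{7} + v_{9} = 0 ; sig = [4:]
  {4,7,8,9}:  v_{4} + v_{7} + v_{8} + v_{9} = v_{2} ; sig = [4:1]
  {6,7,8,9}:  v_{6} + v_{7} + v_{8} + v_{9} = v_{5} ; sig = [4:1]
  {4,6,7,9}:  v_{4} + v_{6} + v_{7} + v_{9} = 2·v_{5} ; sig = [4:2]

Hence PRS(X_Σ) =
    |P|=2: 10 collections, coeffs (), (1), (1), (1), (1,1), (1,1,1), (1,1,1), (1,1,2), (1,1,3), (2)
    |P|=4: 4 collections, coeffs (), (1), (1), (2)


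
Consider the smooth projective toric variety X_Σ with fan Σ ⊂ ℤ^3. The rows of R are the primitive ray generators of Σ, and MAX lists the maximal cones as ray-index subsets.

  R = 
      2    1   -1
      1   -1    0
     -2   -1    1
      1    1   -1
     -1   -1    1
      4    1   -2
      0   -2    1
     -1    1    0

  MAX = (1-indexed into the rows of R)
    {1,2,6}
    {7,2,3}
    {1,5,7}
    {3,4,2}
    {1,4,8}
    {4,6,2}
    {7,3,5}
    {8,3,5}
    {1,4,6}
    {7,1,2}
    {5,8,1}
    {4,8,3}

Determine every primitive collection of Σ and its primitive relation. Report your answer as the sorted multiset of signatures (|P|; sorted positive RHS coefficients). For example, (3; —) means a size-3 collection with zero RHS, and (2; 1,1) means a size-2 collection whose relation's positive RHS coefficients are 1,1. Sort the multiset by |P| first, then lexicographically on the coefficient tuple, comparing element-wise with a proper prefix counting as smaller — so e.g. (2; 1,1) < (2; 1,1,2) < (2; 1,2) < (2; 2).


Minimal non-faces — 11 found among 8 rays, 12 max cones:

  P={1,3}:  v_{1} + v_{3} = 0 — sig = (2; —)
  P={2,8}:  v_{2} + v_{8} = 0 — sig = (2; —)
  P={4,5}:  v_{4} + v_{5} = 0 — sig = (2; —)
  P={2,5}:  v_{2} + v_{5} = v_{7} — sig = (2; 1)
  P={4,7}:  v_{4} + v_{7} = v_{2} — sig = (2; 1)
  P={7,8}:  v_{7} + v_{8} = v_{5} — sig = (2; 1)
  P={3,6}:  v_{3} + v_{6} = v_{2} + v_{4} — sig = (2; 1,1)
  P={5,6}:  v_{5} + v_{6} = v_{1} + v_{2} — sig = (2; 1,1)
  P={6,8}:  v_{6} + v_{8} = v_{1} + v_{4} — sig = (2; 1,1)
  P={6,7}:  v_{6} + v_{7} = v_{1} + 2·v_{2} — sig = (2; 1,2)
  P={1,2,4}:  v_{1} + v_{2} + v_{4} = v_{6} — sig = (3; 1)

so the primitive-relation signature multiset is
    |P|=2: 10 collections, coeffs (), (), (), (1), (1), (1), (1,1), (1,1), (1,1), (1,2)
    |P|=3: 1 collection, coeffs (1)


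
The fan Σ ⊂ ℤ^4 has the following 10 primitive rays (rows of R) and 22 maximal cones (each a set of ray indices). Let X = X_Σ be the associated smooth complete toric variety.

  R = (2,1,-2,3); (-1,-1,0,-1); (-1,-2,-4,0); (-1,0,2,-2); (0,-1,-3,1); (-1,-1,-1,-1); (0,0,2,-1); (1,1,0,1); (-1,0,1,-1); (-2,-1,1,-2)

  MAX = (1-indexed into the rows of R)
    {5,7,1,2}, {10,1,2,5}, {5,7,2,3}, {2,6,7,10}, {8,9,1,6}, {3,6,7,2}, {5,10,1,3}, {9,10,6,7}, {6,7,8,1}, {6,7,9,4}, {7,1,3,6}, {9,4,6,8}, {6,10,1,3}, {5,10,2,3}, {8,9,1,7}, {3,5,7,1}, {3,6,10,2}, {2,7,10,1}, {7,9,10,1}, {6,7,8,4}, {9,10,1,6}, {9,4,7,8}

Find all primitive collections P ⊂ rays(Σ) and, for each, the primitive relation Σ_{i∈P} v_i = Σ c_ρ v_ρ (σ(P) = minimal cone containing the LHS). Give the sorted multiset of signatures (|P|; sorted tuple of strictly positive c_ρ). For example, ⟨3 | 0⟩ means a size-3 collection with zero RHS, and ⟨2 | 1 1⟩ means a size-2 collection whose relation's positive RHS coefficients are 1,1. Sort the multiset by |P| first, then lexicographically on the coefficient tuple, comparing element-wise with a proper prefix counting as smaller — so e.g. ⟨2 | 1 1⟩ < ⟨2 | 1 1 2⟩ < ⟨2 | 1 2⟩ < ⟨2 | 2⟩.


20 minimal non-faces of Δ(Σ) (on 10 rays):

  {2,8}:  v_{2} + v_{8} = 0  ⇒ sig = ⟨2 | 0⟩
  {1,4}:  v_{1} + v_{4} = v_{8}  ⇒ sig = ⟨2 | 1⟩
  {2,9}:  v_{2} + v_{9} = v_{10}  ⇒ sig = ⟨2 | 1⟩
  {4,5}:  v_{4} + v_{5} = v_{6}  ⇒ sig = ⟨2 | 1⟩
  {5,6}:  v_{5} + v_{6} = v_{3}  ⇒ sig = ⟨2 | 1⟩
  {8,10}:  v_{8} + v_{10} = v_{9}  ⇒ sig = ⟨2 | 1⟩
  {5,8}:  v_{5} + v_{8} = v_{1} + v_{6}  ⇒ sig = ⟨2 | 1 1⟩
  {2,4}:  v_{2} + v_{4} = v_{6} + v_{7} + v_{9}  ⇒ sig = ⟨2 | 1 1 1⟩
  {5,9}:  v_{5} + v_{9} = v_{1} + v_{6} + v_{10}  ⇒ sig = ⟨2 | 1 1 1⟩
  {3,9}:  v_{3} + v_{9} = v_{1} + 2·v_{6} + v_{10}  ⇒ sig = ⟨2 | 1 1 2⟩
  {4,10}:  v_{4} + v_{10} = v_{6} + v_{7} + 2·v_{9}  ⇒ sig = ⟨2 | 1 1 2⟩
  {3,8}:  v_{3} + v_{8} = v_{1} + 2·v_{6}  ⇒ sig = ⟨2 | 1 2⟩
  {3,4}:  v_{3} + v_{4} = 2·v_{6}  ⇒ sig = ⟨2 | 2⟩
  {1,2,6}:  v_{1} + v_{2} + v_{6} = v_{5}  ⇒ sig = ⟨3 | 1⟩
  {3,7,10}:  v_{3} + v_{7} + v_{10} = 2·v_{2} + v_{6}  ⇒ sig = ⟨3 | 1 2⟩
  {1,2,3}:  v_{1} + v_{2} + v_{3} = 2·v_{5}  ⇒ sig = ⟨3 | 2⟩
  {5,7,10}:  v_{5} + v_{7} + v_{10} = 2·v_{2}  ⇒ sig = ⟨3 | 2⟩
  {1,6,7,9}:  v_{1} + v_{6} + v_{7} + v_{9} = 0  ⇒ sig = ⟨4 | 0⟩
  {1,6,7,10}:  v_{1} + v_{6} + v_{7} + v_{10} = v_{2}  ⇒ sig = ⟨4 | 1⟩
  {6,7,8,9}:  v_{6} + v_{7} + v_{8} + v_{9} = v_{4}  ⇒ sig = ⟨4 | 1⟩

so the primitive-relation signature multiset is
    ⟨2 | 0⟩
    ⟨2 | 1⟩
    ⟨2 | 1⟩
    ⟨2 | 1⟩
    ⟨2 | 1⟩
    ⟨2 | 1⟩
    ⟨2 | 1 1⟩
    ⟨2 | 1 1 1⟩
    ⟨2 | 1 1 1⟩
    ⟨2 | 1 1 2⟩
    ⟨2 | 1 1 2⟩
    ⟨2 | 1 2⟩
    ⟨2 | 2⟩
    ⟨3 | 1⟩
    ⟨3 | 1 2⟩
    ⟨3 | 2⟩
    ⟨3 | 2⟩
    ⟨4 | 0⟩
    ⟨4 | 1⟩
    ⟨4 | 1⟩


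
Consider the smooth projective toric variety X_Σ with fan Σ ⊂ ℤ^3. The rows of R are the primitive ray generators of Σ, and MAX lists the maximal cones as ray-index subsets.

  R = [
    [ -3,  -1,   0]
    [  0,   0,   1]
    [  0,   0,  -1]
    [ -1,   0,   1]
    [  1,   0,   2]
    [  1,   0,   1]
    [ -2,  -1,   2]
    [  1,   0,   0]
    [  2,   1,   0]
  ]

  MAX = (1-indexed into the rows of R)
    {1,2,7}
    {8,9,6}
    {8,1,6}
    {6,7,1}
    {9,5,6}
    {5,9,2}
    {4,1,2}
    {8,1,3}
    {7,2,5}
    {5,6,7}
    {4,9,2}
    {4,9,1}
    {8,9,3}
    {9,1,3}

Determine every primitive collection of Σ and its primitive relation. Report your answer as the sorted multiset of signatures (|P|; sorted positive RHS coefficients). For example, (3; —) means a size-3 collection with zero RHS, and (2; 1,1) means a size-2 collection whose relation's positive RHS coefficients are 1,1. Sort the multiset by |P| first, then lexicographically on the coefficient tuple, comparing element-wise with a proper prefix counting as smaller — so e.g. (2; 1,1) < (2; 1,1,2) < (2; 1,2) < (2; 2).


Minimal non-faces — 18 found among 9 rays, 14 max cones:

  {2,3}:  v_{2} + v_{3} = 0  →  sig = (2; —)
  {1,5}:  v_{1} + v_{5} = v_{7}  →  sig = (2; 1)
  {2,6}:  v_{2} + v_{6} = v_{5}  →  sig = (2; 1)
  {2,8}:  v_{2} + v_{8} = v_{6}  →  sig = (2; 1)
  {3,5}:  v_{3} + v_{5} = v_{6}  →  sig = (2; 1)
  {3,6}:  v_{3} + v_{6} = v_{8}  →  sig = (2; 1)
  {4,8}:  v_{4} + v_{8} = v_{2}  →  sig = (2; 1)
  {3,4}:  v_{3} + v_{4} = v_{1} + v_{9}  →  sig = (2; 1,1)
  {3,7}:  v_{3} + v_{7} = v_{1} + v_{6}  →  sig = (2; 1,1)
  {7,8}:  v_{7} + v_{8} = v_{1} + 2·v_{6}  →  sig = (2; 1,2)
  {4,7}:  v_{4} + v_{7} = v_{1} + 3·v_{2}  →  sig = (2; 1,3)
  {4,6}:  v_{4} + v_{6} = 2·v_{2}  →  sig = (2; 2)
  {5,8}:  v_{5} + v_{8} = 2·v_{6}  →  sig = (2; 2)
  {7,9}:  v_{7} + v_{9} = 2·v_{2}  →  sig = (2; 2)
  {4,5}:  v_{4} + v_{5} = 3·v_{2}  →  sig = (2; 3)
  {1,8,9}:  v_{1} + v_{8} + v_{9} = 0  →  sig = (3; —)
  {1,2,9}:  v_{1} + v_{2} + v_{9} = v_{4}  →  sig = (3; 1)
  {1,6,9}:  v_{1} + v_{6} + v_{9} = v_{2}  →  sig = (3; 1)

Signatures (|P|; sorted positive RHS coefficients), sorted:
{ (2; —),  (2; 1) ×6,  (2; 1,1) ×2,  (2; 1,2),  (2; 1,3),  (2; 2) ×3,  (2; 3),  (3; —),  (3; 1) ×2 }


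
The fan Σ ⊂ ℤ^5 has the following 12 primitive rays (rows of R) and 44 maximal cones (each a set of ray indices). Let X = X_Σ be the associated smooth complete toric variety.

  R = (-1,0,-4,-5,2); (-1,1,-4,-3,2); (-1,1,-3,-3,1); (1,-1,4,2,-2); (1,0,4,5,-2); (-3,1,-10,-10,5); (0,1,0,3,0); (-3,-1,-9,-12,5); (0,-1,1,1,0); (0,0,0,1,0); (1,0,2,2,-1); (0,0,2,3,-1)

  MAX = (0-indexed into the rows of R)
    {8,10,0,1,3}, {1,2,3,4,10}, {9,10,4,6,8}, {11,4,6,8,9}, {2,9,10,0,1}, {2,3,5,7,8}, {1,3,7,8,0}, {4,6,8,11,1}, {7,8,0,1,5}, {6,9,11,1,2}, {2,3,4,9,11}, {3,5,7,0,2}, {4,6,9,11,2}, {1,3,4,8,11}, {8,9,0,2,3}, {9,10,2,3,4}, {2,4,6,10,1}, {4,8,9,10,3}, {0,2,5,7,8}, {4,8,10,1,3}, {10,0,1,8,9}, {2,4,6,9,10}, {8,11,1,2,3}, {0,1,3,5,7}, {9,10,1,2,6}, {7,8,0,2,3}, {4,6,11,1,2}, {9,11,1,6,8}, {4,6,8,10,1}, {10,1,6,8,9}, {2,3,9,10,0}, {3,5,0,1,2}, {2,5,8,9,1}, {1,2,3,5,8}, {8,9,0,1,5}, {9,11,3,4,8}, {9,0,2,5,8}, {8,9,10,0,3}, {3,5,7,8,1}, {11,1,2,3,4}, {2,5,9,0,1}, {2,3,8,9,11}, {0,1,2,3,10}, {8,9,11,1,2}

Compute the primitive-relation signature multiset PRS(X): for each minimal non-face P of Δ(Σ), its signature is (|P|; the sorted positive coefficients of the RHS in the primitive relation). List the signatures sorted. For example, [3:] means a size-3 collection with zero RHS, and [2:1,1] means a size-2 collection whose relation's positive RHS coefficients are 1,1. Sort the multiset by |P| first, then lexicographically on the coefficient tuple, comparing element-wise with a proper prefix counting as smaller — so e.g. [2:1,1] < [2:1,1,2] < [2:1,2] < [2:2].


The 23 primitive collections of Σ (r=12, n=5):

  • {0,4}:  v_{0} + v_{4} = 0 ; sig = [2:]
  • {3,6}:  v_{3} + v_{6} = v_{4} ; sig = [2:1]
  • {10,11}:  v_{10} + v_{11} = v_{4} ; sig = [2:1]
  • {0,6}:  v_{0} + v_{6} = v_{1} + v_{9} ; sig = [2:1,1]
  • {0,11}:  v_{0} + v_{11} = v_{2} + v_{8} ; sig = [2:1,1]
  • {5,10}:  v_{5} + v_{10} = v_{0} + v_{1} ; sig = [2:1,1]
  • {6,7}:  v_{6} + v_{7} = v_{5} + v_{8} ; sig = [2:1,1]
  • {4,5}:  v_{4} + v_{5} = v_{1} + v_{2} + v_{8} ; sig = [2:1,1,1]
  • {4,7}:  v_{4} + v_{7} = v_{3} + v_{5} + v_{8} ; sig = [2:1,1,1]
  • {5,6}:  v_{5} + v_{6} = 2·v_{1} + v_{2} + v_{8} + v_{9} ; sig = [2:1,1,1,2]
  • {7,10}:  v_{7} + v_{10} = 2·v_{0} + v_{1} + v_{3} + v_{8} ; sig = [2:1,1,1,2]
  • {7,11}:  v_{7} + v_{11} = v_{2} + v_{3} + v_{5} + 2·v_{8} ; sig = [2:1,1,1,2]
  • {5,11}:  v_{5} + v_{11} = v_{1} + 2·v_{2} + 2·v_{8} ; sig = [2:1,2,2]
  • {7,9}:  v_{7} + v_{9} = 2·v_{0} + v_{2} + 2·v_{8} ; sig = [2:1,2,2]
  • {1,3,9}:  v_{1} + v_{3} + v_{9} = 0 ; sig = [3:]
  • {2,8,10}:  v_{2} + v_{8} + v_{10} = 0 ; sig = [3:]
  • {1,4,9}:  v_{1} + v_{4} + v_{9} = v_{6} ; sig = [3:1]
  • {2,4,8}:  v_{2} + v_{4} + v_{8} = v_{11} ; sig = [3:1]
  • {2,6,8}:  v_{2} + v_{6} + v_{8} = v_{1} + v_{9} + v_{11} ; sig = [3:1,1,1]
  • {3,5,9}:  v_{3} + v_{5} + v_{9} = v_{0} + v_{2} + v_{8} ; sig = [3:1,1,1]
  • {1,2,7}:  v_{1} + v_{2} + v_{7} = v_{3} + 2·v_{5} ; sig = [3:1,2]
  • {0,1,2,8}:  v_{0} + v_{1} + v_{2} + v_{8} = v_{5} ; sig = [4:1]
  • {0,3,5,8}:  v_{0} + v_{3} + v_{5} + v_{8} = v_{7} ; sig = [4:1]

Sorted signature multiset PRS(X):
    |P|=2: 14 collections, coeffs (), (1), (1), (1,1), (1,1), (1,1), (1,1), (1,1,1), (1,1,1), (1,1,1,2), (1,1,1,2), (1,1,1,2), (1,2,2), (1,2,2)
    |P|=3: 7 collections, coeffs (), (), (1), (1), (1,1,1), (1,1,1), (1,2)
    |P|=4: 2 collections, coeffs (1), (1)


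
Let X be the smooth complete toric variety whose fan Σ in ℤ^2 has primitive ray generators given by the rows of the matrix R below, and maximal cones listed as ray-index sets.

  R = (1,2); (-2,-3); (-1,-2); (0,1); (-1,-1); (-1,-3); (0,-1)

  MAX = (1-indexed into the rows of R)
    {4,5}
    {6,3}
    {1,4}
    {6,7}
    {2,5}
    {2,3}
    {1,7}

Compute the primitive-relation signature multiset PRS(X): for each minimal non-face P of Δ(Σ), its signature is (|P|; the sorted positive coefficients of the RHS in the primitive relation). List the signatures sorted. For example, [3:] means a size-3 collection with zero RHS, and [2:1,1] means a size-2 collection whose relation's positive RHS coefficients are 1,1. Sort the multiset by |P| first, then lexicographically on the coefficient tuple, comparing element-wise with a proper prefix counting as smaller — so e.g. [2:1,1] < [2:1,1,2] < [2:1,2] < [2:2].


Δ(Σ) — 7 vertices, 14 min non-faces:

  P = {1,3}:  v_{1} + v_{3} = 0  ⟹  sig = [2:]
  P = {4,7}:  v_{4} + v_{7} = 0  ⟹  sig = [2:]
  P = {1,2}:  v_{1} + v_{2} = v_{5}  ⟹  sig = [2:1]
  P = {1,5}:  v_{1} + v_{5} = v_{4}  ⟹  sig = [2:1]
  P = {1,6}:  v_{1} + v_{6} = v_{7}  ⟹  sig = [2:1]
  P = {3,4}:  v_{3} + v_{4} = v_{5}  ⟹  sig = [2:1]
  P = {3,5}:  v_{3} + v_{5} = v_{2}  ⟹  sig = [2:1]
  P = {3,7}:  v_{3} + v_{7} = v_{6}  ⟹  sig = [2:1]
  P = {4,6}:  v_{4} + v_{6} = v_{3}  ⟹  sig = [2:1]
  P = {5,7}:  v_{5} + v_{7} = v_{3}  ⟹  sig = [2:1]
  P = {2,4}:  v_{2} + v_{4} = 2·v_{5}  ⟹  sig = [2:2]
  P = {2,7}:  v_{2} + v_{7} = 2·v_{3}  ⟹  sig = [2:2]
  P = {5,6}:  v_{5} + v_{6} = 2·v_{3}  ⟹  sig = [2:2]
  P = {2,6}:  v_{2} + v_{6} = 3·v_{3}  ⟹  sig = [2:3]

Signatures (|P|; sorted positive RHS coefficients), sorted:
    |P|=2: 14 collections, coeffs (), (), (1), (1), (1), (1), (1), (1), (1), (1), (2), (2), (2), (3)


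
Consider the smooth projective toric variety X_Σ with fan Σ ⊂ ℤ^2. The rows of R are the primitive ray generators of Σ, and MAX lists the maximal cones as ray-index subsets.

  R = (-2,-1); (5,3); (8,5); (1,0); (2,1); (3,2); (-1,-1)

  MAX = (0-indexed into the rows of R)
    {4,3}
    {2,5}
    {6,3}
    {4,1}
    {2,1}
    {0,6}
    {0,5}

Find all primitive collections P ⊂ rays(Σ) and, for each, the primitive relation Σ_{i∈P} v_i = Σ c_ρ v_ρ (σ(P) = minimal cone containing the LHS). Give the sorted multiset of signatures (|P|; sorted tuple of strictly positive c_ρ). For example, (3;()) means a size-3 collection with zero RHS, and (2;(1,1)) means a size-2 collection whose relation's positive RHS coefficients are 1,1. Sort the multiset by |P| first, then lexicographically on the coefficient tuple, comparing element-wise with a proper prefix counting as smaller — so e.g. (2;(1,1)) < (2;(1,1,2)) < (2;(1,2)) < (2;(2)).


The 14 primitive collections of Σ (r=7, n=2):

  {0,4}:  v_{0} + v_{4} = 0  →  sig = (2;())
  {0,1}:  v_{0} + v_{1} = v_{5}  →  sig = (2;(1))
  {0,3}:  v_{0} + v_{3} = v_{6}  →  sig = (2;(1))
  {1,5}:  v_{1} + v_{5} = v_{2}  →  sig = (2;(1))
  {4,5}:  v_{4} + v_{5} = v_{1}  →  sig = (2;(1))
  {4,6}:  v_{4} + v_{6} = v_{3}  →  sig = (2;(1))
  {5,6}:  v_{5} + v_{6} = v_{4}  →  sig = (2;(1))
  {2,6}:  v_{2} + v_{6} = v_{1} + v_{4}  →  sig = (2;(1,1))
  {2,3}:  v_{2} + v_{3} = v_{1} + 2·v_{4}  →  sig = (2;(1,2))
  {0,2}:  v_{0} + v_{2} = 2·v_{5}  →  sig = (2;(2))
  {1,6}:  v_{1} + v_{6} = 2·v_{4}  →  sig = (2;(2))
  {2,4}:  v_{2} + v_{4} = 2·v_{1}  →  sig = (2;(2))
  {3,5}:  v_{3} + v_{5} = 2·v_{4}  →  sig = (2;(2))
  {1,3}:  v_{1} + v_{3} = 3·v_{4}  →  sig = (2;(3))

Sorted signature multiset PRS(X):
{ (2;()),  (2;(1)) ×6,  (2;(1,1)),  (2;(1,2)),  (2;(2)) ×4,  (2;(3)) }


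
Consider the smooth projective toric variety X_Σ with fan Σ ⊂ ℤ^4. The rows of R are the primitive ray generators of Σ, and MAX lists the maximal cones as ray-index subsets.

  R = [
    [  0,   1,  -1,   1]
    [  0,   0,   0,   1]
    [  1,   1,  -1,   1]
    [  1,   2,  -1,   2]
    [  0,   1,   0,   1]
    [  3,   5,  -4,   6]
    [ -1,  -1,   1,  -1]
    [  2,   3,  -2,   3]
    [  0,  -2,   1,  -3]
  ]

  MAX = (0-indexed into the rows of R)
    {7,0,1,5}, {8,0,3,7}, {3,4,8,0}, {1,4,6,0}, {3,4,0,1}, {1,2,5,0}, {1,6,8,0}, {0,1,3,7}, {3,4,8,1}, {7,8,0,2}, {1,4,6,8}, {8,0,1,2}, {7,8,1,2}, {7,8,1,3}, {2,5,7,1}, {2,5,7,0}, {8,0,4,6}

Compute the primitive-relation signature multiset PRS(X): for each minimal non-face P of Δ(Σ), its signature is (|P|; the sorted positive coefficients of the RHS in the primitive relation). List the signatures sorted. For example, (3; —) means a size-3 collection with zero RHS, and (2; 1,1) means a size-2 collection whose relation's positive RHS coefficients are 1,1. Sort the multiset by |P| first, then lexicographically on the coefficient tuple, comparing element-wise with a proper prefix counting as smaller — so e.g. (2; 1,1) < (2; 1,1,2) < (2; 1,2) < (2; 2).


14 collections generate NE(X_Σ); each relation:

  • {2,6}:  v_{2} + v_{6} = 0  so sig = (2; —)
  • {2,3}:  v_{2} + v_{3} = v_{7}  so sig = (2; 1)
  • {2,4}:  v_{2} + v_{4} = v_{3}  so sig = (2; 1)
  • {3,6}:  v_{3} + v_{6} = v_{4}  so sig = (2; 1)
  • {6,7}:  v_{6} + v_{7} = v_{3}  so sig = (2; 1)
  • {5,6}:  v_{5} + v_{6} = v_{0} + v_{1} + v_{7}  so sig = (2; 1,1,1)
  • {4,5}:  v_{4} + v_{5} = v_{0} + v_{1} + v_{3} + v_{7}  so sig = (2; 1,1,1,1)
  • {3,5}:  v_{3} + v_{5} = v_{0} + v_{1} + 2·v_{7}  so sig = (2; 1,1,2)
  • {4,7}:  v_{4} + v_{7} = 2·v_{3}  so sig = (2; 2)
  • {5,8}:  v_{5} + v_{8} = 3·v_{2}  so sig = (2; 3)
  • {0,1,4,8}:  v_{0} + v_{1} + v_{4} + v_{8} = 0  so sig = (4; —)
  • {0,1,2,7}:  v_{0} + v_{1} + v_{2} + v_{7} = v_{5}  so sig = (4; 1)
  • {0,1,3,8}:  v_{0} + v_{1} + v_{3} + v_{8} = v_{2}  so sig = (4; 1)
  • {0,1,7,8}:  v_{0} + v_{1} + v_{7} + v_{8} = 2·v_{2}  so sig = (4; 2)

Hence PRS(X_Σ) =
{ (2; —),  (2; 1) ×4,  (2; 1,1,1),  (2; 1,1,1,1),  (2; 1,1,2),  (2; 2),  (2; 3),  (4; —),  (4; 1) ×2,  (4; 2) }


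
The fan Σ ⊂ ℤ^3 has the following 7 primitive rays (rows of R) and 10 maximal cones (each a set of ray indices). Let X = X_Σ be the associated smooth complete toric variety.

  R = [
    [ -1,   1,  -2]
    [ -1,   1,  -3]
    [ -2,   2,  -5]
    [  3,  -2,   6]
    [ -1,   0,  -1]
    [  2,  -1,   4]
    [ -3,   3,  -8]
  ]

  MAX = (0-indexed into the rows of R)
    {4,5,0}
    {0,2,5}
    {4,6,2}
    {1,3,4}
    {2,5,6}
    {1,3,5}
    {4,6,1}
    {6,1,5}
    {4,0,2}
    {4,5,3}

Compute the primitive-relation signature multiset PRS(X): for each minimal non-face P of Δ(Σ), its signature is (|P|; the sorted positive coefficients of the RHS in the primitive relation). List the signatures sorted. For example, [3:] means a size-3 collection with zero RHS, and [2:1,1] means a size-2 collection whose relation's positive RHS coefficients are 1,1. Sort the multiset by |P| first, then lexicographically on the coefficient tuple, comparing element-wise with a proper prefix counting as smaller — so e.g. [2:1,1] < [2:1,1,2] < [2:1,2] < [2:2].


Minimal non-faces — 9 found among 7 rays, 10 max cones:

  P={0,1}:  v_{0} + v_{1} = v_{2}  so sig = [2:1]
  P={0,3}:  v_{0} + v_{3} = v_{5}  so sig = [2:1]
  P={1,2}:  v_{1} + v_{2} = v_{6}  so sig = [2:1]
  P={2,3}:  v_{2} + v_{3} = v_{1} + v_{5}  so sig = [2:1,1]
  P={3,6}:  v_{3} + v_{6} = 2·v_{1} + v_{5}  so sig = [2:1,2]
  P={0,6}:  v_{0} + v_{6} = 2·v_{2}  so sig = [2:2]
  P={1,4,5}:  v_{1} + v_{4} + v_{5} = 0  so sig = [3:]
  P={2,4,5}:  v_{2} + v_{4} + v_{5} = v_{0}  so sig = [3:1]
  P={4,5,6}:  v_{4} + v_{5} + v_{6} = v_{2}  so sig = [3:1]

Hence PRS(X_Σ) =
{ [2:1] ×3,  [2:1,1],  [2:1,2],  [2:2],  [3:],  [3:1] ×2 }


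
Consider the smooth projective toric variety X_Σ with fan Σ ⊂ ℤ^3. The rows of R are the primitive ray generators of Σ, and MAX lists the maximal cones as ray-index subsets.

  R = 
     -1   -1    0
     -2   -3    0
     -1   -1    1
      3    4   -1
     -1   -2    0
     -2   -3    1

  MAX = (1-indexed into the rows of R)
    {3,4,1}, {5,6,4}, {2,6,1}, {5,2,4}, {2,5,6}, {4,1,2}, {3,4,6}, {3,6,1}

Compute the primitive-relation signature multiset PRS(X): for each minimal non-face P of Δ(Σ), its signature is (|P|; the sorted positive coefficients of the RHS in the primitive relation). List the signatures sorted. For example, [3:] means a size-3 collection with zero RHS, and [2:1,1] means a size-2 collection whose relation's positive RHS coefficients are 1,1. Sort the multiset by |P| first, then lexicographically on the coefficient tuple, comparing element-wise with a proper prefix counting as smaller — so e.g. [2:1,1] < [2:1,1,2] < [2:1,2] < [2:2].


5 minimal non-faces of Δ(Σ) (on 6 rays):

  P={1,5}:  v_{1} + v_{5} = v_{2} ; sig = [2:1]
  P={3,5}:  v_{3} + v_{5} = v_{6} ; sig = [2:1]
  P={2,3}:  v_{2} + v_{3} = v_{1} + v_{6} ; sig = [2:1,1]
  P={1,4,6}:  v_{1} + v_{4} + v_{6} = 0 ; sig = [3:]
  P={2,4,6}:  v_{2} + v_{4} + v_{6} = v_{5} ; sig = [3:1]

so the primitive-relation signature multiset is
{ [2:1] ×2,  [2:1,1],  [3:],  [3:1] }


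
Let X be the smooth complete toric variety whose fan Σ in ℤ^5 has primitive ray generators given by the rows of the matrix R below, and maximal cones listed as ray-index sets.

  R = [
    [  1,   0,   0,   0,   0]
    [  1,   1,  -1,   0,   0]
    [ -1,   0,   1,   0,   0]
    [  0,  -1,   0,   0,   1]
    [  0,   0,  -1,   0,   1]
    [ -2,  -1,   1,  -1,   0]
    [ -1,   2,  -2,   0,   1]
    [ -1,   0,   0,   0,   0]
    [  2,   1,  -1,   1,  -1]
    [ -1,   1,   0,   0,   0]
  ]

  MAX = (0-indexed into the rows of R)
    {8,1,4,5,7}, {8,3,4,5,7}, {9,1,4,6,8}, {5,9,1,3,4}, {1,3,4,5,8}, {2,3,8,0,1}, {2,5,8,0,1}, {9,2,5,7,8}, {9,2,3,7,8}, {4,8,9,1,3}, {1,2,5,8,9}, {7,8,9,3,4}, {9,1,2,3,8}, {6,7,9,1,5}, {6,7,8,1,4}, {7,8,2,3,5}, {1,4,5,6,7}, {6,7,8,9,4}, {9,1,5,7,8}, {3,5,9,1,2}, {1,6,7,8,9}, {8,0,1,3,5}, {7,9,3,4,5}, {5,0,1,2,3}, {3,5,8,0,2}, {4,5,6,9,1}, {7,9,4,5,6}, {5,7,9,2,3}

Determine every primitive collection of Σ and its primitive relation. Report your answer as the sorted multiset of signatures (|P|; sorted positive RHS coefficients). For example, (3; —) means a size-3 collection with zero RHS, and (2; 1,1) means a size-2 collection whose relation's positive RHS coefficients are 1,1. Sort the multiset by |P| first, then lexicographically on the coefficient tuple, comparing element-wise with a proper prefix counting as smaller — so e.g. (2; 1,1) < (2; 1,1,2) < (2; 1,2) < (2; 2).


Minimal non-faces — 14 found among 10 rays, 28 max cones:

  P={0,7}:  v_{0} + v_{7} = 0  ⇒ sig = (2; —)
  P={0,4}:  v_{0} + v_{4} = v_{1} + v_{3}  ⇒ sig = (2; 1,1)
  P={0,9}:  v_{0} + v_{9} = v_{1} + v_{2}  ⇒ sig = (2; 1,1)
  P={2,4}:  v_{2} + v_{4} = v_{3} + v_{9}  ⇒ sig = (2; 1,1)
  P={0,6}:  v_{0} + v_{6} = v_{1} + v_{4} + v_{9}  ⇒ sig = (2; 1,1,1)
  P={2,6}:  v_{2} + v_{6} = v_{4} + 2·v_{9}  ⇒ sig = (2; 1,2)
  P={3,6}:  v_{3} + v_{6} = 2·v_{4} + v_{9}  ⇒ sig = (2; 1,2)
  P={1,2,7}:  v_{1} + v_{2} + v_{7} = v_{9}  ⇒ sig = (3; 1)
  P={1,3,7}:  v_{1} + v_{3} + v_{7} = v_{4}  ⇒ sig = (3; 1)
  P={5,6,8}:  v_{5} + v_{6} + v_{8} = 2·v_{1} + 3·v_{7}  ⇒ sig = (3; 2,3)
  P={1,4,7,9}:  v_{1} + v_{4} + v_{7} + v_{9} = v_{6}  ⇒ sig = (4; 1)
  P={3,5,8,9}:  v_{3} + v_{5} + v_{8} + v_{9} = v_{7}  ⇒ sig = (4; 1)
  P={4,5,8,9}:  v_{4} + v_{5} + v_{8} + v_{9} = v_{1} + 2·v_{7}  ⇒ sig = (4; 1,2)
  P={1,2,3,5,8}:  v_{1} + v_{2} + v_{3} + v_{5} + v_{8} = 0  ⇒ sig = (5; —)

Signatures (|P|; sorted positive RHS coefficients), sorted:
    (2; —)
    (2; 1,1)
    (2; 1,1)
    (2; 1,1)
    (2; 1,1,1)
    (2; 1,2)
    (2; 1,2)
    (3; 1)
    (3; 1)
    (3; 2,3)
    (4; 1)
    (4; 1)
    (4; 1,2)
    (5; —)


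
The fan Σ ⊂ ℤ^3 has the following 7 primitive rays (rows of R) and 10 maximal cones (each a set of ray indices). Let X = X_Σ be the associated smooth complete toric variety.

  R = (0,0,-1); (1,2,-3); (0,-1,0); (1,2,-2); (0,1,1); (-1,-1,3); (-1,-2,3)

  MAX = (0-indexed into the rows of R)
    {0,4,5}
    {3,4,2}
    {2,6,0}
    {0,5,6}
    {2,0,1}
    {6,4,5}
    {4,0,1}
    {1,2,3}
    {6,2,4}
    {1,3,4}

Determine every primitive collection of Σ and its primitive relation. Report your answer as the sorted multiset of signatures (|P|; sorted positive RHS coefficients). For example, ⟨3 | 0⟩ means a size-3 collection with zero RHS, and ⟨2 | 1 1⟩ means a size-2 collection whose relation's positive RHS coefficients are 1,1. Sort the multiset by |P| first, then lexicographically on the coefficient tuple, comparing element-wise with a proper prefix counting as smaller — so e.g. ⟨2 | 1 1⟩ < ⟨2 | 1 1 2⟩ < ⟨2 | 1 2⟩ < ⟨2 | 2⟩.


Minimal non-faces — 9 found among 7 rays, 10 max cones:

  • {1,6}:  v_{1} + v_{6} = 0  ⟹  sig = ⟨2 | 0⟩
  • {0,3}:  v_{0} + v_{3} = v_{1}  ⟹  sig = ⟨2 | 1⟩
  • {2,5}:  v_{2} + v_{5} = v_{6}  ⟹  sig = ⟨2 | 1⟩
  • {3,5}:  v_{3} + v_{5} = v_{4}  ⟹  sig = ⟨2 | 1⟩
  • {1,5}:  v_{1} + v_{5} = v_{0} + v_{4}  ⟹  sig = ⟨2 | 1 1⟩
  • {3,6}:  v_{3} + v_{6} = v_{2} + v_{4}  ⟹  sig = ⟨2 | 1 1⟩
  • {0,2,4}:  v_{0} + v_{2} + v_{4} = 0  ⟹  sig = ⟨3 | 0⟩
  • {0,4,6}:  v_{0} + v_{4} + v_{6} = v_{5}  ⟹  sig = ⟨3 | 1⟩
  • {1,2,4}:  v_{1} + v_{2} + v_{4} = v_{3}  ⟹  sig = ⟨3 | 1⟩

so the primitive-relation signature multiset is
{ ⟨2 | 0⟩,  ⟨2 | 1⟩ ×3,  ⟨2 | 1 1⟩ ×2,  ⟨3 | 0⟩,  ⟨3 | 1⟩ ×2 }


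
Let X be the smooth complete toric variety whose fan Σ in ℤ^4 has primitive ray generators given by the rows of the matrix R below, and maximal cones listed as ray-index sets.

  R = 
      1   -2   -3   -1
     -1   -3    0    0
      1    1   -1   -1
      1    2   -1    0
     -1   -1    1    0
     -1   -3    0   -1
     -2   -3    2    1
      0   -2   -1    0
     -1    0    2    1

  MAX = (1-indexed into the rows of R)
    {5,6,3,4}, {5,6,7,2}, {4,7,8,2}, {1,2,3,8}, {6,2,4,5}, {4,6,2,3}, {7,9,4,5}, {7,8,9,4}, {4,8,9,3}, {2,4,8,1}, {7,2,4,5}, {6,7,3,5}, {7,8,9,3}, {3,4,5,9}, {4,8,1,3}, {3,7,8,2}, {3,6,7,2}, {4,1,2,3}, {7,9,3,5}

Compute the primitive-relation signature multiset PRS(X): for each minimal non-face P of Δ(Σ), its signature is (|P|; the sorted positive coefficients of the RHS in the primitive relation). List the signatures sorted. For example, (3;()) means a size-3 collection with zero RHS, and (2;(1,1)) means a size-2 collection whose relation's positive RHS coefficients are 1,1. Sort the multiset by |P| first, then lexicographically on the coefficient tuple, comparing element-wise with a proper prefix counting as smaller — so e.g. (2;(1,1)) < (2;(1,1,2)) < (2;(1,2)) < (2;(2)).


Minimal non-faces — 12 found among 9 rays, 19 max cones:

  {1,9}:  v_{1} + v_{9} = v_{8}  ⟹  sig = (2;(1))
  {2,9}:  v_{2} + v_{9} = v_{7}  ⟹  sig = (2;(1))
  {5,8}:  v_{5} + v_{8} = v_{2}  ⟹  sig = (2;(1))
  {1,7}:  v_{1} + v_{7} = v_{2} + v_{8}  ⟹  sig = (2;(1,1))
  {6,9}:  v_{6} + v_{9} = v_{3} + v_{5} + v_{7}  ⟹  sig = (2;(1,1,1))
  {1,5}:  v_{1} + v_{5} = 2·v_{2} + v_{3} + v_{4}  ⟹  sig = (2;(1,1,2))
  {6,8}:  v_{6} + v_{8} = 2·v_{2} + v_{3}  ⟹  sig = (2;(1,2))
  {1,6}:  v_{1} + v_{6} = 3·v_{2} + 2·v_{3} + v_{4}  ⟹  sig = (2;(1,2,3))
  {3,4,7}:  v_{3} + v_{4} + v_{7} = 0  ⟹  sig = (3;())
  {2,3,5}:  v_{2} + v_{3} + v_{5} = v_{6}  ⟹  sig = (3;(1))
  {4,6,7}:  v_{4} + v_{6} + v_{7} = v_{2} + v_{5}  ⟹  sig = (3;(1,1))
  {2,3,4,8}:  v_{2} + v_{3} + v_{4} + v_{8} = v_{1}  ⟹  sig = (4;(1))

Sorted signature multiset PRS(X):
[(2;(1)), (2;(1)), (2;(1)), (2;(1,1)), (2;(1,1,1)), (2;(1,1,2)), (2;(1,2)), (2;(1,2,3)), (3;()), (3;(1)), (3;(1,1)), (4;(1))]


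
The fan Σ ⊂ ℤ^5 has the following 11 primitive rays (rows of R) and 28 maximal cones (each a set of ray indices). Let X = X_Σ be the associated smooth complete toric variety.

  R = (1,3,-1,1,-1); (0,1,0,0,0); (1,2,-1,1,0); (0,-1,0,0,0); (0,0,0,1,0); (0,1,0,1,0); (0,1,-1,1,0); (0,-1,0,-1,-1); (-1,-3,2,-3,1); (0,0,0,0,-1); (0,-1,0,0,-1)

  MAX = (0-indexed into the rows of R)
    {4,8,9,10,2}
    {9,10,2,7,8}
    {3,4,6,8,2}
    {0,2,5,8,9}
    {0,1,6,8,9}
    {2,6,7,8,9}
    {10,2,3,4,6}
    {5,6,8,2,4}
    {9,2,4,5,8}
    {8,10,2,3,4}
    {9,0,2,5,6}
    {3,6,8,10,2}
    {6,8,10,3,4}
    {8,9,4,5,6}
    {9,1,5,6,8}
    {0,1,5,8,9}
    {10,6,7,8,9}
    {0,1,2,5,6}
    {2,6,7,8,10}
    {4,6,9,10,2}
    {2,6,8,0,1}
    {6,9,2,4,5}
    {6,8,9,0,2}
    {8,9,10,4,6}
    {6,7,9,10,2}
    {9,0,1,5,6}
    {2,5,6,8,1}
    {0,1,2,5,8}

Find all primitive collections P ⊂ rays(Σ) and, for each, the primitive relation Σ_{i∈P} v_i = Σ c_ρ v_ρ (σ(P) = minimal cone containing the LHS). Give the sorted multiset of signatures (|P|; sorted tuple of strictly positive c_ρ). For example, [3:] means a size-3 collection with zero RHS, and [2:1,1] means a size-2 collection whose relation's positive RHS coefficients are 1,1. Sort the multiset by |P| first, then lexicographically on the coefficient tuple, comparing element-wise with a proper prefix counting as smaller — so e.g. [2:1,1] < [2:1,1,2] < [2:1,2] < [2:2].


Primitive collections (20):

  {1,3}:  v_{1} + v_{3} = 0  ⟹  sig = [2:]
  {1,4}:  v_{1} + v_{4} = v_{5}  ⟹  sig = [2:1]
  {1,10}:  v_{1} + v_{10} = v_{9}  ⟹  sig = [2:1]
  {3,5}:  v_{3} + v_{5} = v_{4}  ⟹  sig = [2:1]
  {3,9}:  v_{3} + v_{9} = v_{10}  ⟹  sig = [2:1]
  {4,7}:  v_{4} + v_{7} = v_{10}  ⟹  sig = [2:1]
  {5,7}:  v_{5} + v_{7} = v_{9}  ⟹  sig = [2:1]
  {0,3}:  v_{0} + v_{3} = v_{2} + v_{9}  ⟹  sig = [2:1,1]
  {5,10}:  v_{5} + v_{10} = v_{4} + v_{9}  ⟹  sig = [2:1,1]
  {0,4}:  v_{0} + v_{4} = v_{2} + v_{5} + v_{9}  ⟹  sig = [2:1,1,1]
  {1,7}:  v_{1} + v_{7} = v_{2} + v_{6} + v_{8} + 2·v_{9}  ⟹  sig = [2:1,1,1,2]
  {3,7}:  v_{3} + v_{7} = v_{2} + v_{6} + v_{8} + 2·v_{10}  ⟹  sig = [2:1,1,1,2]
  {0,7}:  v_{0} + v_{7} = 2·v_{2} + v_{6} + v_{8} + 3·v_{9}  ⟹  sig = [2:1,1,2,3]
  {0,10}:  v_{0} + v_{10} = v_{2} + 2·v_{9}  ⟹  sig = [2:1,2]
  {1,2,9}:  v_{1} + v_{2} + v_{9} = v_{0}  ⟹  sig = [3:1]
  {0,5,6,8}:  v_{0} + v_{5} + v_{6} + v_{8} = 2·v_{1}  ⟹  sig = [4:2]
  {2,4,6,8,9}:  v_{2} + v_{4} + v_{6} + v_{8} + v_{9} = 0  ⟹  sig = [5:]
  {2,4,6,8,10}:  v_{2} + v_{4} + v_{6} + v_{8} + v_{10} = v_{3}  ⟹  sig = [5:1]
  {2,5,6,8,9}:  v_{2} + v_{5} + v_{6} + v_{8} + v_{9} = v_{1}  ⟹  sig = [5:1]
  {2,6,8,9,10}:  v_{2} + v_{6} + v_{8} + v_{9} + v_{10} = v_{7}  ⟹  sig = [5:1]

Hence PRS(X_Σ) =
[[2:], [2:1], [2:1], [2:1], [2:1], [2:1], [2:1], [2:1,1], [2:1,1], [2:1,1,1], [2:1,1,1,2], [2:1,1,1,2], [2:1,1,2,3], [2:1,2], [3:1], [4:2], [5:], [5:1], [5:1], [5:1]]


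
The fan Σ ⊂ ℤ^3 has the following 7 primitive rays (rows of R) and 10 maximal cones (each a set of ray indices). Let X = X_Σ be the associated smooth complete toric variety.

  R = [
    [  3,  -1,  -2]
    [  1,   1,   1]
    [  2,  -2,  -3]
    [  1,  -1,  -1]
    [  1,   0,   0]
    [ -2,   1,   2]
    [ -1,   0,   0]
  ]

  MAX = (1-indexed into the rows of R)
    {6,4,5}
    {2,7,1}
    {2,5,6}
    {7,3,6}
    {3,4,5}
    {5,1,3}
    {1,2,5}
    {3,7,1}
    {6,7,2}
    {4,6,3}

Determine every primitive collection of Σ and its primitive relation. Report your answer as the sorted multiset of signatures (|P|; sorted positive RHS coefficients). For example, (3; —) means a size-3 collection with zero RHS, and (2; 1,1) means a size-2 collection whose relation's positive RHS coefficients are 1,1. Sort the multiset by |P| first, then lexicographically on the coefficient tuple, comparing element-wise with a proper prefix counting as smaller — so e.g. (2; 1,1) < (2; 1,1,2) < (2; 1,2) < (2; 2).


7 collections generate NE(X_Σ); each relation:

  P = {5,7}:  v_{5} + v_{7} = 0  →  sig = (2; —)
  P = {1,6}:  v_{1} + v_{6} = v_{5}  →  sig = (2; 1)
  P = {2,3}:  v_{2} + v_{3} = v_{1}  →  sig = (2; 1)
  P = {4,7}:  v_{4} + v_{7} = v_{3} + v_{6}  →  sig = (2; 1,1)
  P = {1,4}:  v_{1} + v_{4} = v_{3} + 2·v_{5}  →  sig = (2; 1,2)
  P = {2,4}:  v_{2} + v_{4} = 2·v_{5}  →  sig = (2; 2)
  P = {3,5,6}:  v_{3} + v_{5} + v_{6} = v_{4}  →  sig = (3; 1)

Hence PRS(X_Σ) =
    (2; —)
    (2; 1)
    (2; 1)
    (2; 1,1)
    (2; 1,2)
    (2; 2)
    (3; 1)


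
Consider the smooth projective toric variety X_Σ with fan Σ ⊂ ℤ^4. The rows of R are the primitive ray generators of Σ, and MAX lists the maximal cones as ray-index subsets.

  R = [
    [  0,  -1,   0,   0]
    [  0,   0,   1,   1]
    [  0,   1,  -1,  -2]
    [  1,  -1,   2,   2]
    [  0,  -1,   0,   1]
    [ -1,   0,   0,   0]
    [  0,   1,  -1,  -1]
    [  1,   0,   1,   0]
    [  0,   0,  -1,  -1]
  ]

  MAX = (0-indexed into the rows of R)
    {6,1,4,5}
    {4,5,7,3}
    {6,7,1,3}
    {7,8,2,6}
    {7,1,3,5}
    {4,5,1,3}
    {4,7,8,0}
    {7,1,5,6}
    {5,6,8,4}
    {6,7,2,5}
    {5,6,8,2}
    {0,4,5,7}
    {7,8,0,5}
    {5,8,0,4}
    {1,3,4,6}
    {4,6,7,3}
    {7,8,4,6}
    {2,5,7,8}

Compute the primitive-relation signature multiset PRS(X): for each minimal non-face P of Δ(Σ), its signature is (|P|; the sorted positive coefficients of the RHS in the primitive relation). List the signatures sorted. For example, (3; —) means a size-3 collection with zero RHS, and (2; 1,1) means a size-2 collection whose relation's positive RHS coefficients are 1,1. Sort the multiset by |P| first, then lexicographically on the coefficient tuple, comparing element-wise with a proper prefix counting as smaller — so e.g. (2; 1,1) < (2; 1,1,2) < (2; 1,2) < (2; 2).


14 minimal non-faces of Δ(Σ) (on 9 rays):

  P = {1,8}:  v_{1} + v_{8} = 0  →  sig = (2; —)
  P = {0,6}:  v_{0} + v_{6} = v_{8}  →  sig = (2; 1)
  P = {2,3}:  v_{2} + v_{3} = v_{7}  →  sig = (2; 1)
  P = {2,4}:  v_{2} + v_{4} = v_{8}  →  sig = (2; 1)
  P = {3,8}:  v_{3} + v_{8} = v_{4} + v_{7}  →  sig = (2; 1,1)
  P = {0,1}:  v_{0} + v_{1} = v_{4} + v_{5} + v_{7}  →  sig = (2; 1,1,1)
  P = {1,2}:  v_{1} + v_{2} = v_{5} + v_{6} + v_{7}  →  sig = (2; 1,1,1)
  P = {0,2}:  v_{0} + v_{2} = v_{5} + v_{7} + 2·v_{8}  →  sig = (2; 1,1,2)
  P = {0,3}:  v_{0} + v_{3} = 2·v_{4} + v_{5} + 2·v_{7}  →  sig = (2; 1,2,2)
  P = {1,4,7}:  v_{1} + v_{4} + v_{7} = v_{3}  →  sig = (3; 1)
  P = {3,5,6}:  v_{3} + v_{5} + v_{6} = v_{1}  →  sig = (3; 1)
  P = {4,5,6,7}:  v_{4} + v_{5} + v_{6} + v_{7} = 0  →  sig = (4; —)
  P = {4,5,7,8}:  v_{4} + v_{5} + v_{7} + v_{8} = v_{0}  →  sig = (4; 1)
  P = {5,6,7,8}:  v_{5} + v_{6} + v_{7} + v_{8} = v_{2}  →  sig = (4; 1)

Hence PRS(X_Σ) =
    (2; —)
    (2; 1)
    (2; 1)
    (2; 1)
    (2; 1,1)
    (2; 1,1,1)
    (2; 1,1,1)
    (2; 1,1,2)
    (2; 1,2,2)
    (3; 1)
    (3; 1)
    (4; —)
    (4; 1)
    (4; 1)


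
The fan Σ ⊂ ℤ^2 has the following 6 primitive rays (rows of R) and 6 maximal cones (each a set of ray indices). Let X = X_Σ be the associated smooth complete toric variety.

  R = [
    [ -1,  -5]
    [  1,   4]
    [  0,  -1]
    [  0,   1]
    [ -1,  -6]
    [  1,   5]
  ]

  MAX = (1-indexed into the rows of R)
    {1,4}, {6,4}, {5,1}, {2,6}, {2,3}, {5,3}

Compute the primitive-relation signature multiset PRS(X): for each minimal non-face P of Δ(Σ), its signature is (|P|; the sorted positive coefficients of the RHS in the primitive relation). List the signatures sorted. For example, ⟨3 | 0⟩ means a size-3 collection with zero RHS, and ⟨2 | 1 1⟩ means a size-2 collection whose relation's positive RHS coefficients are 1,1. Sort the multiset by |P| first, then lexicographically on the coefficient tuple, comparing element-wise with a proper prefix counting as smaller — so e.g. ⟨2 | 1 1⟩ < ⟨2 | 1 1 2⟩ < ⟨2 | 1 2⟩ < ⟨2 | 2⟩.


Minimal non-faces — 9 found among 6 rays, 6 max cones:

  {1,6}:  v_{1} + v_{6} = 0  ⟹  sig = ⟨2 | 0⟩
  {3,4}:  v_{3} + v_{4} = 0  ⟹  sig = ⟨2 | 0⟩
  {1,2}:  v_{1} + v_{2} = v_{3}  ⟹  sig = ⟨2 | 1⟩
  {1,3}:  v_{1} + v_{3} = v_{5}  ⟹  sig = ⟨2 | 1⟩
  {2,4}:  v_{2} + v_{4} = v_{6}  ⟹  sig = ⟨2 | 1⟩
  {3,6}:  v_{3} + v_{6} = v_{2}  ⟹  sig = ⟨2 | 1⟩
  {4,5}:  v_{4} + v_{5} = v_{1}  ⟹  sig = ⟨2 | 1⟩
  {5,6}:  v_{5} + v_{6} = v_{3}  ⟹  sig = ⟨2 | 1⟩
  {2,5}:  v_{2} + v_{5} = 2·v_{3}  ⟹  sig = ⟨2 | 2⟩

Sorted signature multiset PRS(X):
    ⟨2 | 0⟩
    ⟨2 | 0⟩
    ⟨2 | 1⟩
    ⟨2 | 1⟩
    ⟨2 | 1⟩
    ⟨2 | 1⟩
    ⟨2 | 1⟩
    ⟨2 | 1⟩
    ⟨2 | 2⟩
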